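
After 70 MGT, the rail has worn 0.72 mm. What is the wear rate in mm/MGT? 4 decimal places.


Wear rate = total wear / cumulative tonnage
Rate = 0.72 / 70
Rate = 0.0103 mm/MGT

0.0103


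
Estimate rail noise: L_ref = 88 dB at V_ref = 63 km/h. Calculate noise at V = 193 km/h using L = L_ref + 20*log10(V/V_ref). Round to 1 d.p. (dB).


V/V_ref = 193 / 63 = 3.063492
log10(3.063492) = 0.486217
20 * 0.486217 = 9.7243
L = 88 + 9.7243 = 97.7 dB

97.7


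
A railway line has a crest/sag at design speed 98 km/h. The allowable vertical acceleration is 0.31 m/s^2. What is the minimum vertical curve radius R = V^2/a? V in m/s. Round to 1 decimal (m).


Convert speed: V = 98 / 3.6 = 27.2222 m/s
V^2 = 741.0494 m^2/s^2
R_v = 741.0494 / 0.31
R_v = 2390.5 m

2390.5


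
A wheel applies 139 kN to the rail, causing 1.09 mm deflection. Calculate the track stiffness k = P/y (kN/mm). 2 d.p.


Track stiffness k = P / y
k = 139 / 1.09
k = 127.52 kN/mm

127.52


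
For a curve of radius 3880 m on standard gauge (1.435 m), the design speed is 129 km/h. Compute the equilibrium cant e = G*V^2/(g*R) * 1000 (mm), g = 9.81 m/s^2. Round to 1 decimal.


Convert speed: V = 129 / 3.6 = 35.8333 m/s
Apply formula: e = 1.435 * 35.8333^2 / (9.81 * 3880)
e = 1.435 * 1284.0278 / 38062.8
e = 0.048409 m = 48.4 mm

48.4


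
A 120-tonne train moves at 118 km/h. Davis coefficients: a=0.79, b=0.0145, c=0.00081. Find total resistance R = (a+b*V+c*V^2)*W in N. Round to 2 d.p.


b*V = 0.0145 * 118 = 1.711
c*V^2 = 0.00081 * 13924 = 11.27844
R_per_t = 0.79 + 1.711 + 11.27844 = 13.77944 N/t
R_total = 13.77944 * 120 = 1653.53 N

1653.53


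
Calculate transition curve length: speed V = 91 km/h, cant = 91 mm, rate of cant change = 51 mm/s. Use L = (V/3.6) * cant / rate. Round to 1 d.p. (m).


Convert speed: V = 91 / 3.6 = 25.2778 m/s
L = 25.2778 * 91 / 51
L = 2300.2778 / 51
L = 45.1 m

45.1


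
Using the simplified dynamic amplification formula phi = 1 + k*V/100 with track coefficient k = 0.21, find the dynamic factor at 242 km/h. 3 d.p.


phi = 1 + k * V / 100
phi = 1 + 0.21 * 242 / 100
phi = 1 + 0.5082
phi = 1.508

1.508


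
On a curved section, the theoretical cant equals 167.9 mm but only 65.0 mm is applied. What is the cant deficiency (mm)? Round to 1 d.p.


Cant deficiency = equilibrium cant - actual cant
CD = 167.9 - 65.0
CD = 102.9 mm

102.9


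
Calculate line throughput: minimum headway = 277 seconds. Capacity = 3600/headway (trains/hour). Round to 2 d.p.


Capacity = 3600 / headway
Capacity = 3600 / 277
Capacity = 13.00 trains/hour

13.00


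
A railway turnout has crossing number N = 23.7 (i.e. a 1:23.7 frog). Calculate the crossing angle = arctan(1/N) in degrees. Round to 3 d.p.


1/N = 1/23.7 = 0.042194
angle = arctan(0.042194) = 0.042169 rad
angle = 0.042169 * 180/pi = 2.416 degrees

2.416


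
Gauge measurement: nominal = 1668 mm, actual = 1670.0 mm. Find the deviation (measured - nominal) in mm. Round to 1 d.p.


Deviation = measured - nominal
Deviation = 1670.0 - 1668
Deviation = 2.0 mm

2.0


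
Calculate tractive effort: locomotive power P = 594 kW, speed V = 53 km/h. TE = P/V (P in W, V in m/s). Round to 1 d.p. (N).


Convert: P = 594 kW = 594000 W
V = 53 / 3.6 = 14.7222 m/s
TE = 594000 / 14.7222
TE = 40347.2 N

40347.2


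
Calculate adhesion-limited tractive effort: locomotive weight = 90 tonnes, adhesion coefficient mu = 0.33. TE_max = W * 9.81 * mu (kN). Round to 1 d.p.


TE_max = W * g * mu
TE_max = 90 * 9.81 * 0.33
TE_max = 882.9 * 0.33
TE_max = 291.4 kN

291.4


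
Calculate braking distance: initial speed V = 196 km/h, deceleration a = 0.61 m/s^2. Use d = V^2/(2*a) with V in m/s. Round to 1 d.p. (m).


Convert speed: V = 196 / 3.6 = 54.4444 m/s
V^2 = 2964.1975
d = 2964.1975 / (2 * 0.61)
d = 2964.1975 / 1.22
d = 2429.7 m

2429.7


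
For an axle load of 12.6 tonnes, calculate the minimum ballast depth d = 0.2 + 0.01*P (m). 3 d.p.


d = 0.2 + 0.01 * 12.6
d = 0.2 + 0.126
d = 0.326 m

0.326


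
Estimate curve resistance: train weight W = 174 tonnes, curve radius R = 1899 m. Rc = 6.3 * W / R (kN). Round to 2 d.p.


Rc = 6.3 * W / R
Rc = 6.3 * 174 / 1899
Rc = 1096.2 / 1899
Rc = 0.58 kN

0.58


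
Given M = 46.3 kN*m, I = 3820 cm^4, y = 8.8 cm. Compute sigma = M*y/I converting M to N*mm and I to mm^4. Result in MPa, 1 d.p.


Convert units:
M = 46.3 kN*m = 46300000 N*mm
y = 8.8 cm = 88 mm
I = 3820 cm^4 = 38200000 mm^4
sigma = 46300000 * 88 / 38200000
sigma = 106.7 MPa

106.7


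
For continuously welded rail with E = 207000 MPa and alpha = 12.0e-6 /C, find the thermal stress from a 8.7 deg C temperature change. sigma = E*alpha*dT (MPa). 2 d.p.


sigma = E * alpha * dT
sigma = 207000 * 12.0e-6 * 8.7
sigma = 2.484 * 8.7
sigma = 21.61 MPa

21.61


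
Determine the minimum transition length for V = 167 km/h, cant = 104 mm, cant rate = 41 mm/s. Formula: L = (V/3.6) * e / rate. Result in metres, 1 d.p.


Convert speed: V = 167 / 3.6 = 46.3889 m/s
L = 46.3889 * 104 / 41
L = 4824.4444 / 41
L = 117.7 m

117.7


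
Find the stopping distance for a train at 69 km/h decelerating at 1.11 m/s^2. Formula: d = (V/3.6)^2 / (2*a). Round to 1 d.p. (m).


Convert speed: V = 69 / 3.6 = 19.1667 m/s
V^2 = 367.3611
d = 367.3611 / (2 * 1.11)
d = 367.3611 / 2.22
d = 165.5 m

165.5


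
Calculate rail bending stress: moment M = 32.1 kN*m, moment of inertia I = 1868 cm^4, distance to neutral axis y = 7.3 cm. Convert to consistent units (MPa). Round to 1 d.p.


Convert units:
M = 32.1 kN*m = 32100000 N*mm
y = 7.3 cm = 73 mm
I = 1868 cm^4 = 18680000 mm^4
sigma = 32100000 * 73 / 18680000
sigma = 125.4 MPa

125.4


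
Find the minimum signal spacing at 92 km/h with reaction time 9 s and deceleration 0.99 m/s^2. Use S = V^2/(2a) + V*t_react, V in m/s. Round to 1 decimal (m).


V = 92 / 3.6 = 25.5556 m/s
Braking distance = 25.5556^2 / (2*0.99) = 329.8416 m
Sighting distance = 25.5556 * 9 = 230.0 m
S = 329.8416 + 230.0 = 559.8 m

559.8


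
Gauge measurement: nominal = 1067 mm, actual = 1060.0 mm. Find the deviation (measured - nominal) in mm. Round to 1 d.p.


Deviation = measured - nominal
Deviation = 1060.0 - 1067
Deviation = -7.0 mm

-7.0


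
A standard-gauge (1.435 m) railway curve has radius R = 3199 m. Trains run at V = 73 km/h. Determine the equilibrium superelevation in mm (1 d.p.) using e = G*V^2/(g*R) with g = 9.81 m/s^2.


Convert speed: V = 73 / 3.6 = 20.2778 m/s
Apply formula: e = 1.435 * 20.2778^2 / (9.81 * 3199)
e = 1.435 * 411.1883 / 31382.19
e = 0.018802 m = 18.8 mm

18.8


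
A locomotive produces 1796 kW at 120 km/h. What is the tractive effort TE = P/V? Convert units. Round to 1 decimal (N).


Convert: P = 1796 kW = 1796000 W
V = 120 / 3.6 = 33.3333 m/s
TE = 1796000 / 33.3333
TE = 53880.0 N

53880.0


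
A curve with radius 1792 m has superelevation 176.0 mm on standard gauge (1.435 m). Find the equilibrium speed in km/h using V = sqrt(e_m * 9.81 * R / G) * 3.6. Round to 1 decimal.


Convert cant: e = 176.0 mm = 0.1760 m
V_ms = sqrt(0.1760 * 9.81 * 1792 / 1.435)
V_ms = sqrt(2156.094439) = 46.4338 m/s
V = 46.4338 * 3.6 = 167.2 km/h

167.2


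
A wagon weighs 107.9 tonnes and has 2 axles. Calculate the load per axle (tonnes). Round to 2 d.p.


Load per axle = total weight / number of axles
Load = 107.9 / 2
Load = 53.95 tonnes

53.95


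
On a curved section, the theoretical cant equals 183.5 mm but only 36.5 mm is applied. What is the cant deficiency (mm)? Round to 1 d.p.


Cant deficiency = equilibrium cant - actual cant
CD = 183.5 - 36.5
CD = 147.0 mm

147.0


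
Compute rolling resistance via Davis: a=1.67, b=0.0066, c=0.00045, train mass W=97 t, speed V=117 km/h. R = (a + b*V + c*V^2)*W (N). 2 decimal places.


b*V = 0.0066 * 117 = 0.7722
c*V^2 = 0.00045 * 13689 = 6.16005
R_per_t = 1.67 + 0.7722 + 6.16005 = 8.60225 N/t
R_total = 8.60225 * 97 = 834.42 N

834.42


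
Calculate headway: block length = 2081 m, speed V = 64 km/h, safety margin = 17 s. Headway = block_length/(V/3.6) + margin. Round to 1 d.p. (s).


V = 64 / 3.6 = 17.7778 m/s
Block traversal time = 2081 / 17.7778 = 117.0562 s
Headway = 117.0562 + 17
Headway = 134.1 s

134.1


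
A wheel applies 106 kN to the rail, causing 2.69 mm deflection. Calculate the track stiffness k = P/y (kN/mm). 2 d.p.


Track stiffness k = P / y
k = 106 / 2.69
k = 39.41 kN/mm

39.41


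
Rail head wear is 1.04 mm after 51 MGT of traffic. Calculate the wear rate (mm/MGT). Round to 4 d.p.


Wear rate = total wear / cumulative tonnage
Rate = 1.04 / 51
Rate = 0.0204 mm/MGT

0.0204


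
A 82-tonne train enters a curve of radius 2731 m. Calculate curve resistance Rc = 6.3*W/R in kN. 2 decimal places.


Rc = 6.3 * W / R
Rc = 6.3 * 82 / 2731
Rc = 516.6 / 2731
Rc = 0.19 kN

0.19


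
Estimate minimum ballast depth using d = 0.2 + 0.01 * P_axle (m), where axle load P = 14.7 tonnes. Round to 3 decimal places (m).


d = 0.2 + 0.01 * 14.7
d = 0.2 + 0.147
d = 0.347 m

0.347


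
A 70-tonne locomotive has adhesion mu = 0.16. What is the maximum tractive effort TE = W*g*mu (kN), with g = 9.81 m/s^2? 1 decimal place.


TE_max = W * g * mu
TE_max = 70 * 9.81 * 0.16
TE_max = 686.7 * 0.16
TE_max = 109.9 kN

109.9


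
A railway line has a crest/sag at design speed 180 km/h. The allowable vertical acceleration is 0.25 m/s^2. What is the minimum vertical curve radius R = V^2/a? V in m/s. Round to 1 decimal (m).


Convert speed: V = 180 / 3.6 = 50.0 m/s
V^2 = 2500.0 m^2/s^2
R_v = 2500.0 / 0.25
R_v = 10000.0 m

10000.0


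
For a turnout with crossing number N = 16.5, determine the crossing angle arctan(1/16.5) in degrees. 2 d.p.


1/N = 1/16.5 = 0.060606
angle = arctan(0.060606) = 0.060532 rad
angle = 0.060532 * 180/pi = 3.47 degrees

3.47


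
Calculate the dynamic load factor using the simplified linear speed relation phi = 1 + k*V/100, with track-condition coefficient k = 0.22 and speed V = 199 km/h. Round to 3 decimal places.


phi = 1 + k * V / 100
phi = 1 + 0.22 * 199 / 100
phi = 1 + 0.4378
phi = 1.438

1.438


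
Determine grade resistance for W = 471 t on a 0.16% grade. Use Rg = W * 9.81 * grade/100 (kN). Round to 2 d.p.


Rg = W * 9.81 * grade / 100
Rg = 471 * 9.81 * 0.16 / 100
Rg = 4620.51 * 0.0016
Rg = 7.39 kN

7.39


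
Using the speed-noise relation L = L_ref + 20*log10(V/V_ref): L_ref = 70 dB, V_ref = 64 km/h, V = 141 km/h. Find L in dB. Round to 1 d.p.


V/V_ref = 141 / 64 = 2.203125
log10(2.203125) = 0.343039
20 * 0.343039 = 6.8608
L = 70 + 6.8608 = 76.9 dB

76.9


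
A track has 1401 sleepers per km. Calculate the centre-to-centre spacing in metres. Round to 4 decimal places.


Spacing = 1000 m / number of sleepers
Spacing = 1000 / 1401
Spacing = 0.7138 m

0.7138


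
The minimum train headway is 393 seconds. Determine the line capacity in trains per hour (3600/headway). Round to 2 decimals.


Capacity = 3600 / headway
Capacity = 3600 / 393
Capacity = 9.16 trains/hour

9.16


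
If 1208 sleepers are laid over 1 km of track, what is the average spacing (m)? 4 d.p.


Spacing = 1000 m / number of sleepers
Spacing = 1000 / 1208
Spacing = 0.8278 m

0.8278


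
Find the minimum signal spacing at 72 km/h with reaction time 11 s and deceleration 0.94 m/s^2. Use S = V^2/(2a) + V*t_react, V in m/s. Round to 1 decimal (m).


V = 72 / 3.6 = 20.0 m/s
Braking distance = 20.0^2 / (2*0.94) = 212.766 m
Sighting distance = 20.0 * 11 = 220.0 m
S = 212.766 + 220.0 = 432.8 m

432.8


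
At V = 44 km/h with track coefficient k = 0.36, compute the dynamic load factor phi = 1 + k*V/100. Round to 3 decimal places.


phi = 1 + k * V / 100
phi = 1 + 0.36 * 44 / 100
phi = 1 + 0.1584
phi = 1.158

1.158


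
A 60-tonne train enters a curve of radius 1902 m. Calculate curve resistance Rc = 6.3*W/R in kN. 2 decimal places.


Rc = 6.3 * W / R
Rc = 6.3 * 60 / 1902
Rc = 378.0 / 1902
Rc = 0.20 kN

0.20


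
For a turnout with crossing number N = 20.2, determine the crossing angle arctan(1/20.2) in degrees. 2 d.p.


1/N = 1/20.2 = 0.049505
angle = arctan(0.049505) = 0.049465 rad
angle = 0.049465 * 180/pi = 2.83 degrees

2.83


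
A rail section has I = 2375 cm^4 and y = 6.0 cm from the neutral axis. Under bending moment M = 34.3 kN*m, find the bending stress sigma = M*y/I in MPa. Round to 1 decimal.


Convert units:
M = 34.3 kN*m = 34300000 N*mm
y = 6.0 cm = 60 mm
I = 2375 cm^4 = 23750000 mm^4
sigma = 34300000 * 60 / 23750000
sigma = 86.7 MPa

86.7


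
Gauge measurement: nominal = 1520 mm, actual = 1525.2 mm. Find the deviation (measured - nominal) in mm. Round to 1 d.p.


Deviation = measured - nominal
Deviation = 1525.2 - 1520
Deviation = 5.2 mm

5.2


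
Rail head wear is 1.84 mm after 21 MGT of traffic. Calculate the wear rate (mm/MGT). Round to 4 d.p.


Wear rate = total wear / cumulative tonnage
Rate = 1.84 / 21
Rate = 0.0876 mm/MGT

0.0876


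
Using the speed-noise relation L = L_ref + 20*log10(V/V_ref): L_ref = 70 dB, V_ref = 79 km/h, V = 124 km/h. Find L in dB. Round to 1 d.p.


V/V_ref = 124 / 79 = 1.56962
log10(1.56962) = 0.195795
20 * 0.195795 = 3.9159
L = 70 + 3.9159 = 73.9 dB

73.9


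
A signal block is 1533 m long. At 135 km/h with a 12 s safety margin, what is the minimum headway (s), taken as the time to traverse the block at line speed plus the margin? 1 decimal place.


V = 135 / 3.6 = 37.5 m/s
Block traversal time = 1533 / 37.5 = 40.88 s
Headway = 40.88 + 12
Headway = 52.9 s

52.9


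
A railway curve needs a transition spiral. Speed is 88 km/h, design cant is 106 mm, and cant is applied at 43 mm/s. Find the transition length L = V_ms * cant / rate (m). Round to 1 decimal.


Convert speed: V = 88 / 3.6 = 24.4444 m/s
L = 24.4444 * 106 / 43
L = 2591.1111 / 43
L = 60.3 m

60.3


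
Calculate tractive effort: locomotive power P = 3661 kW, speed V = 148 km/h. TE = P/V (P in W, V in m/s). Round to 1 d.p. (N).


Convert: P = 3661 kW = 3661000 W
V = 148 / 3.6 = 41.1111 m/s
TE = 3661000 / 41.1111
TE = 89051.4 N

89051.4


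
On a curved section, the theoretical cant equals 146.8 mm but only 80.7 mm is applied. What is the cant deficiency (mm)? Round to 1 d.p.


Cant deficiency = equilibrium cant - actual cant
CD = 146.8 - 80.7
CD = 66.1 mm

66.1


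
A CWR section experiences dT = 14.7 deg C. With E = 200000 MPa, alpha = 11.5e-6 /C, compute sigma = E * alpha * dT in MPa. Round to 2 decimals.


sigma = E * alpha * dT
sigma = 200000 * 11.5e-6 * 14.7
sigma = 2.3 * 14.7
sigma = 33.81 MPa

33.81


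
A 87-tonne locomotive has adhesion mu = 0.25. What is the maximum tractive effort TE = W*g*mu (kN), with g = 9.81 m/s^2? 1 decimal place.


TE_max = W * g * mu
TE_max = 87 * 9.81 * 0.25
TE_max = 853.47 * 0.25
TE_max = 213.4 kN

213.4


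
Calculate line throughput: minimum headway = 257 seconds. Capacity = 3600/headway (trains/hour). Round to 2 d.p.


Capacity = 3600 / headway
Capacity = 3600 / 257
Capacity = 14.01 trains/hour

14.01


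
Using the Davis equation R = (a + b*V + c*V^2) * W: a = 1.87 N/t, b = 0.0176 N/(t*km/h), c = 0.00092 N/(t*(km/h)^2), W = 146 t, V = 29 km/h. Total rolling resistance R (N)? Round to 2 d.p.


b*V = 0.0176 * 29 = 0.5104
c*V^2 = 0.00092 * 841 = 0.77372
R_per_t = 1.87 + 0.5104 + 0.77372 = 3.15412 N/t
R_total = 3.15412 * 146 = 460.50 N

460.50


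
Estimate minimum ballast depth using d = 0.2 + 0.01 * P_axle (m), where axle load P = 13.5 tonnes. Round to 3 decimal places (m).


d = 0.2 + 0.01 * 13.5
d = 0.2 + 0.135
d = 0.335 m

0.335


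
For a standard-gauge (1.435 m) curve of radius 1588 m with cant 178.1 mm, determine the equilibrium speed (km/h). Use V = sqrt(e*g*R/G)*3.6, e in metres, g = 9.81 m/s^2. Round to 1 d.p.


Convert cant: e = 178.1 mm = 0.1781 m
V_ms = sqrt(0.1781 * 9.81 * 1588 / 1.435)
V_ms = sqrt(1933.443671) = 43.9709 m/s
V = 43.9709 * 3.6 = 158.3 km/h

158.3


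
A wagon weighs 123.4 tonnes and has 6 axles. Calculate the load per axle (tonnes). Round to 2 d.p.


Load per axle = total weight / number of axles
Load = 123.4 / 6
Load = 20.57 tonnes

20.57


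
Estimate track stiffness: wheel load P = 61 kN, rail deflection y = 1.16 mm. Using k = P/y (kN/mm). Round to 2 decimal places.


Track stiffness k = P / y
k = 61 / 1.16
k = 52.59 kN/mm

52.59


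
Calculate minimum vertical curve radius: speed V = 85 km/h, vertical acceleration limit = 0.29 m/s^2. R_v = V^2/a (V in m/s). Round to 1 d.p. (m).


Convert speed: V = 85 / 3.6 = 23.6111 m/s
V^2 = 557.4846 m^2/s^2
R_v = 557.4846 / 0.29
R_v = 1922.4 m

1922.4


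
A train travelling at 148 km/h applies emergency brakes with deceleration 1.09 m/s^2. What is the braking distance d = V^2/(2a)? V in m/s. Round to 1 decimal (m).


Convert speed: V = 148 / 3.6 = 41.1111 m/s
V^2 = 1690.1235
d = 1690.1235 / (2 * 1.09)
d = 1690.1235 / 2.18
d = 775.3 m

775.3


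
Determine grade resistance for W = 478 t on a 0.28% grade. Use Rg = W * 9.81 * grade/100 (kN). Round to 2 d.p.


Rg = W * 9.81 * grade / 100
Rg = 478 * 9.81 * 0.28 / 100
Rg = 4689.18 * 0.0028
Rg = 13.13 kN

13.13


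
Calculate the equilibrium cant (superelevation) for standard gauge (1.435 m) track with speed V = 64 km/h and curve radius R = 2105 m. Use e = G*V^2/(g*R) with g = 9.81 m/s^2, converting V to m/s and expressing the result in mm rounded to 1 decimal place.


Convert speed: V = 64 / 3.6 = 17.7778 m/s
Apply formula: e = 1.435 * 17.7778^2 / (9.81 * 2105)
e = 1.435 * 316.0494 / 20650.05
e = 0.021963 m = 22.0 mm

22.0


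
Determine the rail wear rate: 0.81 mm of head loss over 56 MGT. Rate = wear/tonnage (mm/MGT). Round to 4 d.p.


Wear rate = total wear / cumulative tonnage
Rate = 0.81 / 56
Rate = 0.0145 mm/MGT

0.0145


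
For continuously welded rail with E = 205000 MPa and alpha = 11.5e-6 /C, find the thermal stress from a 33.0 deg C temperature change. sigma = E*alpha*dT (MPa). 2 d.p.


sigma = E * alpha * dT
sigma = 205000 * 11.5e-6 * 33.0
sigma = 2.3575 * 33.0
sigma = 77.80 MPa

77.80


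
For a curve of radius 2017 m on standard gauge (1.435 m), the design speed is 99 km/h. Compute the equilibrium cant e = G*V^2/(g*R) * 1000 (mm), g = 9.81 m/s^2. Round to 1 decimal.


Convert speed: V = 99 / 3.6 = 27.5 m/s
Apply formula: e = 1.435 * 27.5^2 / (9.81 * 2017)
e = 1.435 * 756.25 / 19786.77
e = 0.054846 m = 54.8 mm

54.8


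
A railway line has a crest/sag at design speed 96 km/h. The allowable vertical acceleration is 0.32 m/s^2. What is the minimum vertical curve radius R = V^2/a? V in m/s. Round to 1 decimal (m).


Convert speed: V = 96 / 3.6 = 26.6667 m/s
V^2 = 711.1111 m^2/s^2
R_v = 711.1111 / 0.32
R_v = 2222.2 m

2222.2


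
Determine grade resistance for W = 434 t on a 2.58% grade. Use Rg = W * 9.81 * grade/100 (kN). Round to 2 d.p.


Rg = W * 9.81 * grade / 100
Rg = 434 * 9.81 * 2.58 / 100
Rg = 4257.54 * 0.0258
Rg = 109.84 kN

109.84


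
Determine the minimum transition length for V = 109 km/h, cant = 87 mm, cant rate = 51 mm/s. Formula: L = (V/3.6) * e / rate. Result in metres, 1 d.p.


Convert speed: V = 109 / 3.6 = 30.2778 m/s
L = 30.2778 * 87 / 51
L = 2634.1667 / 51
L = 51.7 m

51.7


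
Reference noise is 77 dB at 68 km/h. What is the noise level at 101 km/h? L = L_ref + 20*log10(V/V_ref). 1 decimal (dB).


V/V_ref = 101 / 68 = 1.485294
log10(1.485294) = 0.171812
20 * 0.171812 = 3.4362
L = 77 + 3.4362 = 80.4 dB

80.4


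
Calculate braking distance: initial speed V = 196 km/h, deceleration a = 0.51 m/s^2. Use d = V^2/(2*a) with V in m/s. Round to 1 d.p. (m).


Convert speed: V = 196 / 3.6 = 54.4444 m/s
V^2 = 2964.1975
d = 2964.1975 / (2 * 0.51)
d = 2964.1975 / 1.02
d = 2906.1 m

2906.1


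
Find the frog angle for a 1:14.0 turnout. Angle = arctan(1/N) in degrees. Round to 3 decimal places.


1/N = 1/14.0 = 0.071429
angle = arctan(0.071429) = 0.071307 rad
angle = 0.071307 * 180/pi = 4.086 degrees

4.086


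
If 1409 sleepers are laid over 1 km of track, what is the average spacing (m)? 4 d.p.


Spacing = 1000 m / number of sleepers
Spacing = 1000 / 1409
Spacing = 0.7097 m

0.7097


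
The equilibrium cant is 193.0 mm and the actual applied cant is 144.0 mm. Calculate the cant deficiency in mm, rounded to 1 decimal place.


Cant deficiency = equilibrium cant - actual cant
CD = 193.0 - 144.0
CD = 49.0 mm

49.0


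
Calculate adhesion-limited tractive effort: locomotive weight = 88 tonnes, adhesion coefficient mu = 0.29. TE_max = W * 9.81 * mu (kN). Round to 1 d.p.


TE_max = W * g * mu
TE_max = 88 * 9.81 * 0.29
TE_max = 863.28 * 0.29
TE_max = 250.4 kN

250.4


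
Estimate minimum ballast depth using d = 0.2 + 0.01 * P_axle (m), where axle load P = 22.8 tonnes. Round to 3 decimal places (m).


d = 0.2 + 0.01 * 22.8
d = 0.2 + 0.228
d = 0.428 m

0.428


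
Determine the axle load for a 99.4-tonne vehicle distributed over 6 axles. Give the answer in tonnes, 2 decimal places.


Load per axle = total weight / number of axles
Load = 99.4 / 6
Load = 16.57 tonnes

16.57


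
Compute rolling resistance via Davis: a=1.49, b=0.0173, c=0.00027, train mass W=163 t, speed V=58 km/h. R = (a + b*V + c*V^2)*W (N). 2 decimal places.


b*V = 0.0173 * 58 = 1.0034
c*V^2 = 0.00027 * 3364 = 0.90828
R_per_t = 1.49 + 1.0034 + 0.90828 = 3.40168 N/t
R_total = 3.40168 * 163 = 554.47 N

554.47


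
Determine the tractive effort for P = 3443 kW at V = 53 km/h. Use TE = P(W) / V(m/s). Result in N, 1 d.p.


Convert: P = 3443 kW = 3443000 W
V = 53 / 3.6 = 14.7222 m/s
TE = 3443000 / 14.7222
TE = 233864.2 N

233864.2


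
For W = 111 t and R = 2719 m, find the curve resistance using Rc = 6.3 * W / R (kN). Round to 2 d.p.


Rc = 6.3 * W / R
Rc = 6.3 * 111 / 2719
Rc = 699.3 / 2719
Rc = 0.26 kN

0.26


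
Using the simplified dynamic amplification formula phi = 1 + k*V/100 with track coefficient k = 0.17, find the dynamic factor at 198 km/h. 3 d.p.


phi = 1 + k * V / 100
phi = 1 + 0.17 * 198 / 100
phi = 1 + 0.3366
phi = 1.337

1.337


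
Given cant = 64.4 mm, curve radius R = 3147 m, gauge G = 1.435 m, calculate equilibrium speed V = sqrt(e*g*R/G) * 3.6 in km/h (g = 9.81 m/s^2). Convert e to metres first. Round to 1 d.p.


Convert cant: e = 64.4 mm = 0.0644 m
V_ms = sqrt(0.0644 * 9.81 * 3147 / 1.435)
V_ms = sqrt(1385.478263) = 37.222 m/s
V = 37.222 * 3.6 = 134.0 km/h

134.0


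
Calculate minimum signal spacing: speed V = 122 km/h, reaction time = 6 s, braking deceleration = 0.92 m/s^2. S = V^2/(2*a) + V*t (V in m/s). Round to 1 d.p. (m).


V = 122 / 3.6 = 33.8889 m/s
Braking distance = 33.8889^2 / (2*0.92) = 624.1613 m
Sighting distance = 33.8889 * 6 = 203.3333 m
S = 624.1613 + 203.3333 = 827.5 m

827.5


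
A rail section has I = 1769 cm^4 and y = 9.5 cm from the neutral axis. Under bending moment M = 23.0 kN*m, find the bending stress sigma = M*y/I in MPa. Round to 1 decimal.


Convert units:
M = 23.0 kN*m = 23000000 N*mm
y = 9.5 cm = 95 mm
I = 1769 cm^4 = 17690000 mm^4
sigma = 23000000 * 95 / 17690000
sigma = 123.5 MPa

123.5


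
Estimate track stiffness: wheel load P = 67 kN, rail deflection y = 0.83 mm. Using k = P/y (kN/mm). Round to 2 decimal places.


Track stiffness k = P / y
k = 67 / 0.83
k = 80.72 kN/mm

80.72


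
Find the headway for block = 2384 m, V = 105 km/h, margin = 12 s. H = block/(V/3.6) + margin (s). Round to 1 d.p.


V = 105 / 3.6 = 29.1667 m/s
Block traversal time = 2384 / 29.1667 = 81.7371 s
Headway = 81.7371 + 12
Headway = 93.7 s

93.7


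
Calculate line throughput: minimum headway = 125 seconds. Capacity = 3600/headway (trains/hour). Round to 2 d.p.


Capacity = 3600 / headway
Capacity = 3600 / 125
Capacity = 28.80 trains/hour

28.80


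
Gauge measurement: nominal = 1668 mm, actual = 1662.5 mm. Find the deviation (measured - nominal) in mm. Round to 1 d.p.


Deviation = measured - nominal
Deviation = 1662.5 - 1668
Deviation = -5.5 mm

-5.5


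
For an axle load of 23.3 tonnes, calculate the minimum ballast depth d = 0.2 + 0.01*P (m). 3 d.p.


d = 0.2 + 0.01 * 23.3
d = 0.2 + 0.233
d = 0.433 m

0.433


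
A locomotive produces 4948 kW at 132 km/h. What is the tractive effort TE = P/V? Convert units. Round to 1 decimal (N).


Convert: P = 4948 kW = 4948000 W
V = 132 / 3.6 = 36.6667 m/s
TE = 4948000 / 36.6667
TE = 134945.5 N

134945.5


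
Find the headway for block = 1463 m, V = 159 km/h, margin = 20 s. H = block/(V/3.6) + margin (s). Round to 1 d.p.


V = 159 / 3.6 = 44.1667 m/s
Block traversal time = 1463 / 44.1667 = 33.1245 s
Headway = 33.1245 + 20
Headway = 53.1 s

53.1


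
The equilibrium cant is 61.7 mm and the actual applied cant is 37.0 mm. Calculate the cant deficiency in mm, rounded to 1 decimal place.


Cant deficiency = equilibrium cant - actual cant
CD = 61.7 - 37.0
CD = 24.7 mm

24.7


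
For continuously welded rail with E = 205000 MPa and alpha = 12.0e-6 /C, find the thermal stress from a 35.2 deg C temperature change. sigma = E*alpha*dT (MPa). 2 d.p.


sigma = E * alpha * dT
sigma = 205000 * 12.0e-6 * 35.2
sigma = 2.46 * 35.2
sigma = 86.59 MPa

86.59


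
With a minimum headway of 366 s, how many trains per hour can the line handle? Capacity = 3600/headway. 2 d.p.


Capacity = 3600 / headway
Capacity = 3600 / 366
Capacity = 9.84 trains/hour

9.84


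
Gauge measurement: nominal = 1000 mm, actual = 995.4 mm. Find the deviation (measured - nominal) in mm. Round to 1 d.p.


Deviation = measured - nominal
Deviation = 995.4 - 1000
Deviation = -4.6 mm

-4.6


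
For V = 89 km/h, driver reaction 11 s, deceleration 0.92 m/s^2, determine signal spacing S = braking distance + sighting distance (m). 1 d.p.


V = 89 / 3.6 = 24.7222 m/s
Braking distance = 24.7222^2 / (2*0.92) = 332.1675 m
Sighting distance = 24.7222 * 11 = 271.9444 m
S = 332.1675 + 271.9444 = 604.1 m

604.1


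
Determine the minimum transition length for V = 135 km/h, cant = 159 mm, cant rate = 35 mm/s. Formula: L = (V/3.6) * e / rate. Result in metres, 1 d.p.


Convert speed: V = 135 / 3.6 = 37.5 m/s
L = 37.5 * 159 / 35
L = 5962.5 / 35
L = 170.4 m

170.4


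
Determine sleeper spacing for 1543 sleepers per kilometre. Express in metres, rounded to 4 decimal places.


Spacing = 1000 m / number of sleepers
Spacing = 1000 / 1543
Spacing = 0.6481 m

0.6481


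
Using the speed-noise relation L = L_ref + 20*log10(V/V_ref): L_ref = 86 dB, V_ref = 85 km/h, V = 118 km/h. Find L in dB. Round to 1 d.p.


V/V_ref = 118 / 85 = 1.388235
log10(1.388235) = 0.142463
20 * 0.142463 = 2.8493
L = 86 + 2.8493 = 88.8 dB

88.8


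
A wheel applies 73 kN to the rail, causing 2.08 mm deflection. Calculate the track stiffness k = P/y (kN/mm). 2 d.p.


Track stiffness k = P / y
k = 73 / 2.08
k = 35.10 kN/mm

35.10


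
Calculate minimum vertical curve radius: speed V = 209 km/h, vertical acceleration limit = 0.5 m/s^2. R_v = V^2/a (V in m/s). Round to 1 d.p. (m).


Convert speed: V = 209 / 3.6 = 58.0556 m/s
V^2 = 3370.4475 m^2/s^2
R_v = 3370.4475 / 0.5
R_v = 6740.9 m

6740.9


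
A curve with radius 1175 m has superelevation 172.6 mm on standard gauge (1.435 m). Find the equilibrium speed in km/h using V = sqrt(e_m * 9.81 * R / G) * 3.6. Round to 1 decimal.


Convert cant: e = 172.6 mm = 0.1726 m
V_ms = sqrt(0.1726 * 9.81 * 1175 / 1.435)
V_ms = sqrt(1386.423031) = 37.2347 m/s
V = 37.2347 * 3.6 = 134.0 km/h

134.0


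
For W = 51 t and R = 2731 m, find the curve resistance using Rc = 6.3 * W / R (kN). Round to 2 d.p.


Rc = 6.3 * W / R
Rc = 6.3 * 51 / 2731
Rc = 321.3 / 2731
Rc = 0.12 kN

0.12


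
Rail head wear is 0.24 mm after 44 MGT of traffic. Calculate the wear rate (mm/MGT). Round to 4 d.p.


Wear rate = total wear / cumulative tonnage
Rate = 0.24 / 44
Rate = 0.0055 mm/MGT

0.0055


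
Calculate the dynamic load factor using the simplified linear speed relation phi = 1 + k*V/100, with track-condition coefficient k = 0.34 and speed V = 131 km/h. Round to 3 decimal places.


phi = 1 + k * V / 100
phi = 1 + 0.34 * 131 / 100
phi = 1 + 0.4454
phi = 1.445

1.445


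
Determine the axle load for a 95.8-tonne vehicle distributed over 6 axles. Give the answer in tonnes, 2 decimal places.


Load per axle = total weight / number of axles
Load = 95.8 / 6
Load = 15.97 tonnes

15.97


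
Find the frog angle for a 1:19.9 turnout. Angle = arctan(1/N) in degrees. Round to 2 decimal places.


1/N = 1/19.9 = 0.050251
angle = arctan(0.050251) = 0.050209 rad
angle = 0.050209 * 180/pi = 2.88 degrees

2.88


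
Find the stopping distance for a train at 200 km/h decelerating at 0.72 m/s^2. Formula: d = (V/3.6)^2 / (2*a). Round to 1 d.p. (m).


Convert speed: V = 200 / 3.6 = 55.5556 m/s
V^2 = 3086.4198
d = 3086.4198 / (2 * 0.72)
d = 3086.4198 / 1.44
d = 2143.3 m

2143.3


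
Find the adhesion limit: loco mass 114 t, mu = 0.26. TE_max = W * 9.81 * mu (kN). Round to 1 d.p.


TE_max = W * g * mu
TE_max = 114 * 9.81 * 0.26
TE_max = 1118.34 * 0.26
TE_max = 290.8 kN

290.8


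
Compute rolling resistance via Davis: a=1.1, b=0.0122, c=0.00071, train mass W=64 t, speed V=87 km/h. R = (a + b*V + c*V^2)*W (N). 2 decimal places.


b*V = 0.0122 * 87 = 1.0614
c*V^2 = 0.00071 * 7569 = 5.37399
R_per_t = 1.1 + 1.0614 + 5.37399 = 7.53539 N/t
R_total = 7.53539 * 64 = 482.26 N

482.26


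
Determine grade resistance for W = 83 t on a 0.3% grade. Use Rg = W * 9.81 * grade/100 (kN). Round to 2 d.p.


Rg = W * 9.81 * grade / 100
Rg = 83 * 9.81 * 0.3 / 100
Rg = 814.23 * 0.003
Rg = 2.44 kN

2.44


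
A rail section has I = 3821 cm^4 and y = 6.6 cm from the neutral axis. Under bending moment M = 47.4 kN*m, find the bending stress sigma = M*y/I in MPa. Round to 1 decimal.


Convert units:
M = 47.4 kN*m = 47400000 N*mm
y = 6.6 cm = 66 mm
I = 3821 cm^4 = 38210000 mm^4
sigma = 47400000 * 66 / 38210000
sigma = 81.9 MPa

81.9


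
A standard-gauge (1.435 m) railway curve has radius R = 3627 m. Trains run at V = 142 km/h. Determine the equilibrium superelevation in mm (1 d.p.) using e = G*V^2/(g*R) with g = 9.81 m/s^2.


Convert speed: V = 142 / 3.6 = 39.4444 m/s
Apply formula: e = 1.435 * 39.4444^2 / (9.81 * 3627)
e = 1.435 * 1555.8642 / 35580.87
e = 0.062749 m = 62.7 mm

62.7


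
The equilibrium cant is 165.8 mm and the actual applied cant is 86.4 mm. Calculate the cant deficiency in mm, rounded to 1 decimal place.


Cant deficiency = equilibrium cant - actual cant
CD = 165.8 - 86.4
CD = 79.4 mm

79.4


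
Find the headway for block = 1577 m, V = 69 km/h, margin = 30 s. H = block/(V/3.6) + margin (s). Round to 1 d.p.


V = 69 / 3.6 = 19.1667 m/s
Block traversal time = 1577 / 19.1667 = 82.2783 s
Headway = 82.2783 + 30
Headway = 112.3 s

112.3


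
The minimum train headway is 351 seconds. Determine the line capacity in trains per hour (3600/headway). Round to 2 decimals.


Capacity = 3600 / headway
Capacity = 3600 / 351
Capacity = 10.26 trains/hour

10.26


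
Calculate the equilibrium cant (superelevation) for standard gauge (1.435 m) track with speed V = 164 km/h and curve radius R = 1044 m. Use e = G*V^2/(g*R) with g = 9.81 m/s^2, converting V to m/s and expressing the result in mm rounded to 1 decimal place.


Convert speed: V = 164 / 3.6 = 45.5556 m/s
Apply formula: e = 1.435 * 45.5556^2 / (9.81 * 1044)
e = 1.435 * 2075.3086 / 10241.64
e = 0.29078 m = 290.8 mm

290.8


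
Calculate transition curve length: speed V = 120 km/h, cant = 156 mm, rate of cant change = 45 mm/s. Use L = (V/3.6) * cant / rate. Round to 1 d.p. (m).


Convert speed: V = 120 / 3.6 = 33.3333 m/s
L = 33.3333 * 156 / 45
L = 5200.0 / 45
L = 115.6 m

115.6


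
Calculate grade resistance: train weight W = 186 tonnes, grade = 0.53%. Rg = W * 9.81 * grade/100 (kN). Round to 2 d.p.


Rg = W * 9.81 * grade / 100
Rg = 186 * 9.81 * 0.53 / 100
Rg = 1824.66 * 0.0053
Rg = 9.67 kN

9.67


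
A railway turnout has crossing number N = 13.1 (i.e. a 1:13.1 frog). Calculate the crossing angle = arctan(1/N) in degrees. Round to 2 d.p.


1/N = 1/13.1 = 0.076336
angle = arctan(0.076336) = 0.076188 rad
angle = 0.076188 * 180/pi = 4.37 degrees

4.37


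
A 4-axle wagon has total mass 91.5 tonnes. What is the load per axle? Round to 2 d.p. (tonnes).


Load per axle = total weight / number of axles
Load = 91.5 / 4
Load = 22.88 tonnes

22.88


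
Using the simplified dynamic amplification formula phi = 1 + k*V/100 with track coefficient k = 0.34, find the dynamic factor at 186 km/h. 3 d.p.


phi = 1 + k * V / 100
phi = 1 + 0.34 * 186 / 100
phi = 1 + 0.6324
phi = 1.632

1.632


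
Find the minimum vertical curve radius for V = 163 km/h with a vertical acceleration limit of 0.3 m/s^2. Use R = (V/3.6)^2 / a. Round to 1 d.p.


Convert speed: V = 163 / 3.6 = 45.2778 m/s
V^2 = 2050.0772 m^2/s^2
R_v = 2050.0772 / 0.3
R_v = 6833.6 m

6833.6


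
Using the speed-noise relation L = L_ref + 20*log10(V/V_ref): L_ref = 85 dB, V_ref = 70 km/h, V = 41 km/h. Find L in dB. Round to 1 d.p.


V/V_ref = 41 / 70 = 0.585714
log10(0.585714) = -0.232314
20 * -0.232314 = -4.6463
L = 85 + -4.6463 = 80.4 dB

80.4


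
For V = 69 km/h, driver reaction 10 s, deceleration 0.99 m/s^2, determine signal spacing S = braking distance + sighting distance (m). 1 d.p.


V = 69 / 3.6 = 19.1667 m/s
Braking distance = 19.1667^2 / (2*0.99) = 185.5359 m
Sighting distance = 19.1667 * 10 = 191.6667 m
S = 185.5359 + 191.6667 = 377.2 m

377.2


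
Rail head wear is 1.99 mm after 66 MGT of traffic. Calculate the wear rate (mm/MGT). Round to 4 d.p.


Wear rate = total wear / cumulative tonnage
Rate = 1.99 / 66
Rate = 0.0302 mm/MGT

0.0302


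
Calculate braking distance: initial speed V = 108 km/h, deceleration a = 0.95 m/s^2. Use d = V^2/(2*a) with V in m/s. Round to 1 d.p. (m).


Convert speed: V = 108 / 3.6 = 30.0 m/s
V^2 = 900.0
d = 900.0 / (2 * 0.95)
d = 900.0 / 1.9
d = 473.7 m

473.7


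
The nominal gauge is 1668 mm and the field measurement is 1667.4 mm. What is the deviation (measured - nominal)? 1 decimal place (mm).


Deviation = measured - nominal
Deviation = 1667.4 - 1668
Deviation = -0.6 mm

-0.6


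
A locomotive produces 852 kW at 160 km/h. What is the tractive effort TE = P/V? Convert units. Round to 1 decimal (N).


Convert: P = 852 kW = 852000 W
V = 160 / 3.6 = 44.4444 m/s
TE = 852000 / 44.4444
TE = 19170.0 N

19170.0


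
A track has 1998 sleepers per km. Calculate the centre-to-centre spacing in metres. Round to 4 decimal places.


Spacing = 1000 m / number of sleepers
Spacing = 1000 / 1998
Spacing = 0.5005 m

0.5005


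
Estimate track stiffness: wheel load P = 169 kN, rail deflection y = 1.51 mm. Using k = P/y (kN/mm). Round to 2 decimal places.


Track stiffness k = P / y
k = 169 / 1.51
k = 111.92 kN/mm

111.92


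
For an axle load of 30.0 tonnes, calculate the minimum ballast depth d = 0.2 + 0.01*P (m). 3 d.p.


d = 0.2 + 0.01 * 30.0
d = 0.2 + 0.3
d = 0.500 m

0.500


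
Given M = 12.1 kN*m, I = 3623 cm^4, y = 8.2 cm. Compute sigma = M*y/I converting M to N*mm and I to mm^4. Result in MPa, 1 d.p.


Convert units:
M = 12.1 kN*m = 12100000 N*mm
y = 8.2 cm = 82 mm
I = 3623 cm^4 = 36230000 mm^4
sigma = 12100000 * 82 / 36230000
sigma = 27.4 MPa

27.4


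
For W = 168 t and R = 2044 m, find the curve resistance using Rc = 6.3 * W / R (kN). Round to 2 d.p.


Rc = 6.3 * W / R
Rc = 6.3 * 168 / 2044
Rc = 1058.4 / 2044
Rc = 0.52 kN

0.52


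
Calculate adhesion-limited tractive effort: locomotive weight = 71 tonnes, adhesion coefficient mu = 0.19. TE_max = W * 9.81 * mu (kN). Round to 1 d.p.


TE_max = W * g * mu
TE_max = 71 * 9.81 * 0.19
TE_max = 696.51 * 0.19
TE_max = 132.3 kN

132.3


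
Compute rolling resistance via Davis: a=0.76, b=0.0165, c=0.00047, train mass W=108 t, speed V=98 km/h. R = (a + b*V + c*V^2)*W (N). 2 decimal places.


b*V = 0.0165 * 98 = 1.617
c*V^2 = 0.00047 * 9604 = 4.51388
R_per_t = 0.76 + 1.617 + 4.51388 = 6.89088 N/t
R_total = 6.89088 * 108 = 744.22 N

744.22


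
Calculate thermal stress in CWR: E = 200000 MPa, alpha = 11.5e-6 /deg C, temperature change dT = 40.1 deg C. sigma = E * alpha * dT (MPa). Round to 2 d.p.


sigma = E * alpha * dT
sigma = 200000 * 11.5e-6 * 40.1
sigma = 2.3 * 40.1
sigma = 92.23 MPa

92.23


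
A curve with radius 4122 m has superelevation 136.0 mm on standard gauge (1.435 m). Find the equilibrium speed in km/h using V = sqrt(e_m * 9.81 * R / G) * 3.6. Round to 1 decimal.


Convert cant: e = 136.0 mm = 0.1360 m
V_ms = sqrt(0.1360 * 9.81 * 4122 / 1.435)
V_ms = sqrt(3832.339735) = 61.9059 m/s
V = 61.9059 * 3.6 = 222.9 km/h

222.9


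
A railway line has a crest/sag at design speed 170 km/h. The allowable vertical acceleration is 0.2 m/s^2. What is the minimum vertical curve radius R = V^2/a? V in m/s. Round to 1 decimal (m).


Convert speed: V = 170 / 3.6 = 47.2222 m/s
V^2 = 2229.9383 m^2/s^2
R_v = 2229.9383 / 0.2
R_v = 11149.7 m

11149.7


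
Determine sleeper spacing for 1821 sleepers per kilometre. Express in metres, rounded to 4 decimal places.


Spacing = 1000 m / number of sleepers
Spacing = 1000 / 1821
Spacing = 0.5491 m

0.5491


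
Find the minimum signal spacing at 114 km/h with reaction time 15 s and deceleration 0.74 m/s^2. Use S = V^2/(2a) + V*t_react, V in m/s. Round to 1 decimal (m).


V = 114 / 3.6 = 31.6667 m/s
Braking distance = 31.6667^2 / (2*0.74) = 677.5526 m
Sighting distance = 31.6667 * 15 = 475.0 m
S = 677.5526 + 475.0 = 1152.6 m

1152.6


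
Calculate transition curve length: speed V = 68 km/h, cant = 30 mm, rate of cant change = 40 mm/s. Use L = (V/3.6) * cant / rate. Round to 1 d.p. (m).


Convert speed: V = 68 / 3.6 = 18.8889 m/s
L = 18.8889 * 30 / 40
L = 566.6667 / 40
L = 14.2 m

14.2


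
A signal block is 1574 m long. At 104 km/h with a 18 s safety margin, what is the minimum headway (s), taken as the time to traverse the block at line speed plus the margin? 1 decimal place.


V = 104 / 3.6 = 28.8889 m/s
Block traversal time = 1574 / 28.8889 = 54.4846 s
Headway = 54.4846 + 18
Headway = 72.5 s

72.5


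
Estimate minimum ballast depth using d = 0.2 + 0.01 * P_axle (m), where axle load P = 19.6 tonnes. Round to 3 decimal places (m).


d = 0.2 + 0.01 * 19.6
d = 0.2 + 0.196
d = 0.396 m

0.396


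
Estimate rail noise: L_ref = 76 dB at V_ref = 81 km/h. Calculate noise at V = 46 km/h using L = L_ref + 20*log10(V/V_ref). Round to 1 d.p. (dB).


V/V_ref = 46 / 81 = 0.567901
log10(0.567901) = -0.245727
20 * -0.245727 = -4.9145
L = 76 + -4.9145 = 71.1 dB

71.1


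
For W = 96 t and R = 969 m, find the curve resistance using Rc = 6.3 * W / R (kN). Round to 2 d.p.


Rc = 6.3 * W / R
Rc = 6.3 * 96 / 969
Rc = 604.8 / 969
Rc = 0.62 kN

0.62


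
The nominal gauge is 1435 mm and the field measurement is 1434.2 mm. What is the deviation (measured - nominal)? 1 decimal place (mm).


Deviation = measured - nominal
Deviation = 1434.2 - 1435
Deviation = -0.8 mm

-0.8


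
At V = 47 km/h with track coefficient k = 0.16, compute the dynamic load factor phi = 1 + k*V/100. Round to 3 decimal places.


phi = 1 + k * V / 100
phi = 1 + 0.16 * 47 / 100
phi = 1 + 0.0752
phi = 1.075

1.075


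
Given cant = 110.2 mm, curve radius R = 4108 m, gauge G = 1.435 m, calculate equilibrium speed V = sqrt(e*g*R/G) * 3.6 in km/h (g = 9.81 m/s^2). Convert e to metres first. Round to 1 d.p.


Convert cant: e = 110.2 mm = 0.1102 m
V_ms = sqrt(0.1102 * 9.81 * 4108 / 1.435)
V_ms = sqrt(3094.775398) = 55.6307 m/s
V = 55.6307 * 3.6 = 200.3 km/h

200.3


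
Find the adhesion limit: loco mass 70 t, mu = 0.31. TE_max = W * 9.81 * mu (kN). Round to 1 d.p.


TE_max = W * g * mu
TE_max = 70 * 9.81 * 0.31
TE_max = 686.7 * 0.31
TE_max = 212.9 kN

212.9


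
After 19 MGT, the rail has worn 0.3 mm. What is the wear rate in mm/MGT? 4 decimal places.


Wear rate = total wear / cumulative tonnage
Rate = 0.3 / 19
Rate = 0.0158 mm/MGT

0.0158
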